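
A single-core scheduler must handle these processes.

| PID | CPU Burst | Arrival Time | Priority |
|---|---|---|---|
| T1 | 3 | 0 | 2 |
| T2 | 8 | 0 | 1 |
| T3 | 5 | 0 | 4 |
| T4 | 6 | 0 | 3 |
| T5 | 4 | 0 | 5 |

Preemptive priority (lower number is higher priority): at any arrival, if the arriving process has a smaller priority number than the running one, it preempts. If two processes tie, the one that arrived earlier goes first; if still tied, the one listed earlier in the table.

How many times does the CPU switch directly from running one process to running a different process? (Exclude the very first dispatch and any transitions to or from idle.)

4

Schedule: | T2 0-8 | T1 8-11 | T4 11-17 | T3 17-22 | T5 22-26 |
Completion: T1=11  T2=8  T3=22  T4=17  T5=26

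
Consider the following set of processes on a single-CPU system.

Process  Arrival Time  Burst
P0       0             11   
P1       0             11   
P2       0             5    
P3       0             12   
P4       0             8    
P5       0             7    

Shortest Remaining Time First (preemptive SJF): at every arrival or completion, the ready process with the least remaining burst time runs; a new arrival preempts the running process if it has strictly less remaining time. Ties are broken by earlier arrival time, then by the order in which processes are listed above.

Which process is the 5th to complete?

Timeline: | P2 0-5 | P5 5-12 | P4 12-20 | P0 20-31 | P1 31-42 | P3 42-54 |
Completion: P0=31  P1=42  P2=5  P3=54  P4=20  P5=12
Turnaround (C−A): P0=31  P1=42  P2=5  P3=54  P4=20  P5=12
Finish order: P2 → P5 → P4 → P0 → P1 → P3

P1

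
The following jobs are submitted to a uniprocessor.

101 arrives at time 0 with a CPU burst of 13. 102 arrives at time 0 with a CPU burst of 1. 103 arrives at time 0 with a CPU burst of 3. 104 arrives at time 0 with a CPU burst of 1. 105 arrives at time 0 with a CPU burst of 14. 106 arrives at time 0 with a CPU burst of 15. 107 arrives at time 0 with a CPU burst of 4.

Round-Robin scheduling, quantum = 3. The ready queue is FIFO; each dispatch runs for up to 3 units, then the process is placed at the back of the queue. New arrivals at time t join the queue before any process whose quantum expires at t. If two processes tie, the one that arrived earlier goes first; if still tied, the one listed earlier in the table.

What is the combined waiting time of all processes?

Schedule: | 101 0-3 | 102 3-4 | 103 4-7 | 104 7-8 | 105 8-11 | 106 11-14 | 107 14-17 | 101 17-20 | 105 20-23 | 106 23-26 | 107 26-27 | 101 27-30 | 105 30-33 | 106 33-36 | 101 36-39 | 105 39-42 | 106 42-45 | 101 45-46 | 105 46-48 | 106 48-51 |
Completion: 101=46  102=4  103=7  104=8  105=48  106=51  107=27
Turnaround (C−A): 101=46  102=4  103=7  104=8  105=48  106=51  107=27
Waiting = turnaround − burst: 101=33, 102=3, 103=4, 104=7, 105=34, 106=36, 107=23
Total waiting = 33 + 3 + 4 + 7 + 34 + 36 + 23 = 140

140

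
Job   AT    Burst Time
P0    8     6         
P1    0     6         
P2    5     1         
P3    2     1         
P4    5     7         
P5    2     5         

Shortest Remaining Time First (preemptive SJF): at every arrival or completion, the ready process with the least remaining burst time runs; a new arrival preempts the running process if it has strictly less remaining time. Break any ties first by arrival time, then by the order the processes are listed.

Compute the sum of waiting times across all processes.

Schedule: | P1 0-2 | P3 2-3 | P1 3-5 | P2 5-6 | P1 6-8 | P5 8-13 | P0 13-19 | P4 19-26 |
Completion: P0=19  P1=8  P2=6  P3=3  P4=26  P5=13
Turnaround (C−A): P0=11  P1=8  P2=1  P3=1  P4=21  P5=11
Waiting = turnaround − burst: P0=5, P1=2, P2=0, P3=0, P4=14, P5=6
Total waiting = 5 + 2 + 0 + 0 + 14 + 6 = 27

27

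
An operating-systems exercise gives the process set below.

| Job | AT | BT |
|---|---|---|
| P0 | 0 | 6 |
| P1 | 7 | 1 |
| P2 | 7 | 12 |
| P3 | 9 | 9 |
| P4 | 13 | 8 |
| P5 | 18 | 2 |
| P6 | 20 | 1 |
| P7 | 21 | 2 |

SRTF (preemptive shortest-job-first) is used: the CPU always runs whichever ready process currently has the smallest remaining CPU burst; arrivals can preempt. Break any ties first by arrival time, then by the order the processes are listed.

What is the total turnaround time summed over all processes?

Schedule: | P0 0-6 | idle 6-7 | P1 7-8 | P2 8-9 | P3 9-18 | P5 18-20 | P6 20-21 | P7 21-23 | P4 23-31 | P2 31-42 |
Completion: P0=6  P1=8  P2=42  P3=18  P4=31  P5=20  P6=21  P7=23
Turnaround = completion − arrival: P0=6, P1=1, P2=35, P3=9, P4=18, P5=2, P6=1, P7=2
Total turnaround = 6 + 1 + 35 + 9 + 18 + 2 + 1 + 2 = 74

74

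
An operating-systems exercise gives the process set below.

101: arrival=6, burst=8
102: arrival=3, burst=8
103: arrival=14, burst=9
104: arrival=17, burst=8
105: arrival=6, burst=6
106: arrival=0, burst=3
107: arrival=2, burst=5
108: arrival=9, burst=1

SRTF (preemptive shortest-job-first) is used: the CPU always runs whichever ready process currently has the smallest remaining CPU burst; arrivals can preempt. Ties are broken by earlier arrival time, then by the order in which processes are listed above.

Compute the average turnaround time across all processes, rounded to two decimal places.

15.00

Schedule: | 106 0-3 | 107 3-8 | 105 8-9 | 108 9-10 | 105 10-15 | 102 15-23 | 101 23-31 | 104 31-39 | 103 39-48 |
Completion: 101=31  102=23  103=48  104=39  105=15  106=3  107=8  108=10
Turnaround times: 101=25, 102=20, 103=34, 104=22, 105=9, 106=3, 107=6, 108=1
Average turnaround = (25+20+34+22+9+3+6+1) / 8 = 120/8 = 15.00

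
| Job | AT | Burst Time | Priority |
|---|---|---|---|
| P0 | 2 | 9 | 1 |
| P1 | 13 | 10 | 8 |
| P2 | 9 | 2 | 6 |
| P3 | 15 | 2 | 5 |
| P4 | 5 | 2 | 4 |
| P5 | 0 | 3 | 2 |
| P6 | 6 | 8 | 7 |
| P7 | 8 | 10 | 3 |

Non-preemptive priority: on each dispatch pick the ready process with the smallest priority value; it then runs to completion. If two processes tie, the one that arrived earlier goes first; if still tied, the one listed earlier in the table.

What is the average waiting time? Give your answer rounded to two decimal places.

11.63

Gantt: | P5 0-3 | P0 3-12 | P7 12-22 | P4 22-24 | P3 24-26 | P2 26-28 | P6 28-36 | P1 36-46 |
Completion: P0=12  P1=46  P2=28  P3=26  P4=24  P5=3  P6=36  P7=22
Turnaround (C−A): P0=10  P1=33  P2=19  P3=11  P4=19  P5=3  P6=30  P7=14
Waiting times: P0=1, P1=23, P2=17, P3=9, P4=17, P5=0, P6=22, P7=4
Average waiting = (1+23+17+9+17+0+22+4) / 8 = 93/8 = 11.63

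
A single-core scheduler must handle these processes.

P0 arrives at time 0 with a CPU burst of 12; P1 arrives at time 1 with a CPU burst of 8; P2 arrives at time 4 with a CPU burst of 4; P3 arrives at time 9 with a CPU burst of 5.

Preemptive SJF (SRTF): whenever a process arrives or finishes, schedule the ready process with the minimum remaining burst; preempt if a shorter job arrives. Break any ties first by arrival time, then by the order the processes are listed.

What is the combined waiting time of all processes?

Schedule: | P0 0-1 | P1 1-4 | P2 4-8 | P1 8-13 | P3 13-18 | P0 18-29 |
Completion: P0=29  P1=13  P2=8  P3=18
Turnaround (C−A): P0=29  P1=12  P2=4  P3=9
Waiting = turnaround − burst: P0=17, P1=4, P2=0, P3=4
Total waiting = 17 + 4 + 0 + 4 = 25

25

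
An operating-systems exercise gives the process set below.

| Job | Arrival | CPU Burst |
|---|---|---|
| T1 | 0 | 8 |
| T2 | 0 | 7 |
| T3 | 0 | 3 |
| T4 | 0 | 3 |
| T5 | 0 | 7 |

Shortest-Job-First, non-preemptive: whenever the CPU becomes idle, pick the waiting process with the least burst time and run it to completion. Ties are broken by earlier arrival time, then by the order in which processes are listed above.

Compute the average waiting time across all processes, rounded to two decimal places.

Timeline: | T3 0-3 | T4 3-6 | T2 6-13 | T5 13-20 | T1 20-28 |
Completion: T1=28  T2=13  T3=3  T4=6  T5=20
Waiting times: T1=20, T2=6, T3=0, T4=3, T5=13
Average waiting = (20+6+0+3+13) / 5 = 42/5 = 8.40

8.40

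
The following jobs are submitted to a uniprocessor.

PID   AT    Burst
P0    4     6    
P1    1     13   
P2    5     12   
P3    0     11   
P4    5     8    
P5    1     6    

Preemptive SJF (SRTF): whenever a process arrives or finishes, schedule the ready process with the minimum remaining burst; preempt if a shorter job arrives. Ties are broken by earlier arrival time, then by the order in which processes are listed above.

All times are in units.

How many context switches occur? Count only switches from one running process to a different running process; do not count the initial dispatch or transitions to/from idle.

6

Timeline: | P3 0-1 | P5 1-7 | P0 7-13 | P4 13-21 | P3 21-31 | P2 31-43 | P1 43-56 |
Completion: P0=13  P1=56  P2=43  P3=31  P4=21  P5=7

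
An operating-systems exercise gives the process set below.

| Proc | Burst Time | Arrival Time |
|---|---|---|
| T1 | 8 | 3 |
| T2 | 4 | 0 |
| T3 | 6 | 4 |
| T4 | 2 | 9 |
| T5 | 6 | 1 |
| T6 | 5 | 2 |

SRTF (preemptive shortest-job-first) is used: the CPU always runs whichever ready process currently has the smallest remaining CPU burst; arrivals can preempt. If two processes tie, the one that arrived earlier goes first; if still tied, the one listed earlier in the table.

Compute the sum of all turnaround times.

Gantt: | T2 0-4 | T6 4-9 | T4 9-11 | T5 11-17 | T3 17-23 | T1 23-31 |
Completion: T1=31  T2=4  T3=23  T4=11  T5=17  T6=9
Turnaround (C−A): T1=28  T2=4  T3=19  T4=2  T5=16  T6=7
Turnaround = completion − arrival: T1=28, T2=4, T3=19, T4=2, T5=16, T6=7
Total turnaround = 28 + 4 + 19 + 2 + 16 + 7 = 76

76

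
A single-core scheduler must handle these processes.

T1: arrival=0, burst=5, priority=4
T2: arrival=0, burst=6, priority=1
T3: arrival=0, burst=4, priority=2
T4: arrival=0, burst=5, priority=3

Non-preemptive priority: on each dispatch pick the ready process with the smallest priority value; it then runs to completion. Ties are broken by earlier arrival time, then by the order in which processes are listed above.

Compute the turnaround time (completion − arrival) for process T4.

15

Schedule: | T2 0-6 | T3 6-10 | T4 10-15 | T1 15-20 |
Completion: T1=20  T2=6  T3=10  T4=15
Turnaround (C−A): T1=20  T2=6  T3=10  T4=15
Turnaround(T4) = completion − arrival = 15 − 0 = 15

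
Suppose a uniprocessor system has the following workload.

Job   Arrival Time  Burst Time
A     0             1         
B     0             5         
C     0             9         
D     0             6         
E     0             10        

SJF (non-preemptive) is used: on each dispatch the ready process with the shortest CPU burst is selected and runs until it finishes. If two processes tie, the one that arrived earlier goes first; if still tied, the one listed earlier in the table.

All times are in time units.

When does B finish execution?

Timeline: | A 0-1 | B 1-6 | D 6-12 | C 12-21 | E 21-31 |
Completion: A=1  B=6  C=21  D=12  E=31
Turnaround (C−A): A=1  B=6  C=21  D=12  E=31

6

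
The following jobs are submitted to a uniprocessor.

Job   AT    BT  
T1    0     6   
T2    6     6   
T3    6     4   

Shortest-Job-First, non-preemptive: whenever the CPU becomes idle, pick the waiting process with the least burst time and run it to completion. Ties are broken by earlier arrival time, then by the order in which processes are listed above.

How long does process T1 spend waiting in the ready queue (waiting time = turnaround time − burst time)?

Gantt: | T1 0-6 | T3 6-10 | T2 10-16 |
Completion: T1=6  T2=16  T3=10
Turnaround (C−A): T1=6  T2=10  T3=4
Waiting(T1) = turnaround − burst = 6 − 6 = 0

0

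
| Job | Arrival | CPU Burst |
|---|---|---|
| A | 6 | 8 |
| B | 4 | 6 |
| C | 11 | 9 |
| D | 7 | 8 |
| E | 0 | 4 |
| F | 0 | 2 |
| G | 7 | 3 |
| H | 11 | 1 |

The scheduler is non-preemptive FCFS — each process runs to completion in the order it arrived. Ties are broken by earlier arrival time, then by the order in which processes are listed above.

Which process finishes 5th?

D

Gantt: | E 0-4 | F 4-6 | B 6-12 | A 12-20 | D 20-28 | G 28-31 | C 31-40 | H 40-41 |
Completion: A=20  B=12  C=40  D=28  E=4  F=6  G=31  H=41
Finish order: E → F → B → A → D → G → C → H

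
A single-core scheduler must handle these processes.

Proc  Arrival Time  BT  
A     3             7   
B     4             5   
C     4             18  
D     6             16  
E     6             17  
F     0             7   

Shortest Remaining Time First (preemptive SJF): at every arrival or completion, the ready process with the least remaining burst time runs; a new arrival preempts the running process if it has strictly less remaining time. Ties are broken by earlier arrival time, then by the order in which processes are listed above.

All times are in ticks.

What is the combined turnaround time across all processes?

Timeline: | F 0-7 | B 7-12 | A 12-19 | D 19-35 | E 35-52 | C 52-70 |
Completion: A=19  B=12  C=70  D=35  E=52  F=7
Turnaround = completion − arrival: A=16, B=8, C=66, D=29, E=46, F=7
Total turnaround = 16 + 8 + 66 + 29 + 46 + 7 = 172

172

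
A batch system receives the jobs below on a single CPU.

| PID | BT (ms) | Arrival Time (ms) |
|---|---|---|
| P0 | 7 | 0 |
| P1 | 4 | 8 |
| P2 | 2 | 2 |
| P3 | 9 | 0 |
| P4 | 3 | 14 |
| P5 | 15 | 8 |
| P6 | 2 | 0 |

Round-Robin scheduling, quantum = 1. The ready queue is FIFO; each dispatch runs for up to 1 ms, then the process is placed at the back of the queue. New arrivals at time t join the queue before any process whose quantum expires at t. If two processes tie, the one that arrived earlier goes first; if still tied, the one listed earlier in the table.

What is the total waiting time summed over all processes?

97

Schedule: | P0 0-1 | P3 1-2 | P6 2-3 | P0 3-4 | P2 4-5 | P3 5-6 | P6 6-7 | P0 7-8 | P2 8-9 | P3 9-10 | P1 10-11 | P5 11-12 | P0 12-13 | P3 13-14 | P1 14-15 | P5 15-16 | P0 16-17 | P4 17-18 | P3 18-19 | P1 19-20 | P5 20-21 | P0 21-22 | P4 22-23 | P3 23-24 | P1 24-25 | P5 25-26 | P0 26-27 | P4 27-28 | P3 28-29 | P5 29-30 | P3 30-31 | P5 31-32 | P3 32-33 | P5 33-42 |
Completion: P0=27  P1=25  P2=9  P3=33  P4=28  P5=42  P6=7
Waiting = turnaround − burst: P0=20, P1=13, P2=5, P3=24, P4=11, P5=19, P6=5
Total waiting = 20 + 13 + 5 + 24 + 11 + 19 + 5 = 97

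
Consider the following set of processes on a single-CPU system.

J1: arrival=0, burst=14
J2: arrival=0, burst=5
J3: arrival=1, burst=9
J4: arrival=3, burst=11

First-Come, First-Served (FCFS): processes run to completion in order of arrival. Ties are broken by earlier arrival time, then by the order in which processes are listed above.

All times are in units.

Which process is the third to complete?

J3

Timeline: | J1 0-14 | J2 14-19 | J3 19-28 | J4 28-39 |
Completion: J1=14  J2=19  J3=28  J4=39
Turnaround (C−A): J1=14  J2=19  J3=27  J4=36
Finish order: J1 → J2 → J3 → J4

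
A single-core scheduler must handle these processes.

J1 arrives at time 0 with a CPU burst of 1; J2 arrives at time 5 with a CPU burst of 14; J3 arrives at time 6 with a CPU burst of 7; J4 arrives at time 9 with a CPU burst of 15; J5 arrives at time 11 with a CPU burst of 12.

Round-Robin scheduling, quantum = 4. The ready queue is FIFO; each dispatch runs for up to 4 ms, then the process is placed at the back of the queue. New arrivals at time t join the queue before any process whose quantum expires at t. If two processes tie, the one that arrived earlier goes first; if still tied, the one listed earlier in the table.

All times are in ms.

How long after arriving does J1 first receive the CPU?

0

Schedule: | J1 0-1 | idle 1-5 | J2 5-9 | J3 9-13 | J4 13-17 | J2 17-21 | J5 21-25 | J3 25-28 | J4 28-32 | J2 32-36 | J5 36-40 | J4 40-44 | J2 44-46 | J5 46-50 | J4 50-53 |
Completion: J1=1  J2=46  J3=28  J4=53  J5=50
Turnaround (C−A): J1=1  J2=41  J3=22  J4=44  J5=39
Response(J1) = first start − arrival = 0 − 0 = 0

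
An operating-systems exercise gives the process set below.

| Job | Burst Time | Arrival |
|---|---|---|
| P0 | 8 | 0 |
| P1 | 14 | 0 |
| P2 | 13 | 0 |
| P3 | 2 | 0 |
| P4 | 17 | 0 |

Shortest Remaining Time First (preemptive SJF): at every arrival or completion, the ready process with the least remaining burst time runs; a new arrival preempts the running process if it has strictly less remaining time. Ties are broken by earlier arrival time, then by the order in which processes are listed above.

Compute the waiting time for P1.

Gantt: | P3 0-2 | P0 2-10 | P2 10-23 | P1 23-37 | P4 37-54 |
Completion: P0=10  P1=37  P2=23  P3=2  P4=54
Waiting(P1) = turnaround − burst = 37 − 14 = 23

23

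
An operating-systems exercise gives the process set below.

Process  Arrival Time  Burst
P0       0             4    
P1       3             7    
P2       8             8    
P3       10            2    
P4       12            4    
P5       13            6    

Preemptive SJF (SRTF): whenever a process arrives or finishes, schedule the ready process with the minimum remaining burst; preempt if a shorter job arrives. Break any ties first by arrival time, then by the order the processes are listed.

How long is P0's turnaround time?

4

Timeline: | P0 0-4 | P1 4-11 | P3 11-13 | P4 13-17 | P5 17-23 | P2 23-31 |
Completion: P0=4  P1=11  P2=31  P3=13  P4=17  P5=23
Turnaround (C−A): P0=4  P1=8  P2=23  P3=3  P4=5  P5=10
Turnaround(P0) = completion − arrival = 4 − 0 = 4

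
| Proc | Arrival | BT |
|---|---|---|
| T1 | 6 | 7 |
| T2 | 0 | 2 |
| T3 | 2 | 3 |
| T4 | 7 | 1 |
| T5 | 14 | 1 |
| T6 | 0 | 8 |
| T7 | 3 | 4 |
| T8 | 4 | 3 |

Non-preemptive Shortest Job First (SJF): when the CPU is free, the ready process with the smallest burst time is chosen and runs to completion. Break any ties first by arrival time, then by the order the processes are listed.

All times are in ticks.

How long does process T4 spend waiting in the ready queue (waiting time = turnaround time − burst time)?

1

Schedule: | T2 0-2 | T3 2-5 | T8 5-8 | T4 8-9 | T7 9-13 | T1 13-20 | T5 20-21 | T6 21-29 |
Completion: T1=20  T2=2  T3=5  T4=9  T5=21  T6=29  T7=13  T8=8
Waiting(T4) = turnaround − burst = 2 − 1 = 1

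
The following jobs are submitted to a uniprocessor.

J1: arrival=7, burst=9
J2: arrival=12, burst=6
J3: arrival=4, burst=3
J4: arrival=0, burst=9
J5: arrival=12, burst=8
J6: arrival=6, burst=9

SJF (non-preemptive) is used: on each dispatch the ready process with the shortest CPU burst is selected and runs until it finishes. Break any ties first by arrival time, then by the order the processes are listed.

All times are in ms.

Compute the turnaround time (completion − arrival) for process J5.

14

Timeline: | J4 0-9 | J3 9-12 | J2 12-18 | J5 18-26 | J6 26-35 | J1 35-44 |
Completion: J1=44  J2=18  J3=12  J4=9  J5=26  J6=35
Turnaround(J5) = completion − arrival = 26 − 12 = 14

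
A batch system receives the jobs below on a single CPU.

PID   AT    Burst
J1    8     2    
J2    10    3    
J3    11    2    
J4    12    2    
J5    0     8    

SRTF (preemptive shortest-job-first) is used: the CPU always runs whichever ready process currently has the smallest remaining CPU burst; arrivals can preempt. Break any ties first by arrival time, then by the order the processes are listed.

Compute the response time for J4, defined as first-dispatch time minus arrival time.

Timeline: | J5 0-8 | J1 8-10 | J2 10-13 | J3 13-15 | J4 15-17 |
Completion: J1=10  J2=13  J3=15  J4=17  J5=8
Response(J4) = first start − arrival = 15 − 12 = 3

3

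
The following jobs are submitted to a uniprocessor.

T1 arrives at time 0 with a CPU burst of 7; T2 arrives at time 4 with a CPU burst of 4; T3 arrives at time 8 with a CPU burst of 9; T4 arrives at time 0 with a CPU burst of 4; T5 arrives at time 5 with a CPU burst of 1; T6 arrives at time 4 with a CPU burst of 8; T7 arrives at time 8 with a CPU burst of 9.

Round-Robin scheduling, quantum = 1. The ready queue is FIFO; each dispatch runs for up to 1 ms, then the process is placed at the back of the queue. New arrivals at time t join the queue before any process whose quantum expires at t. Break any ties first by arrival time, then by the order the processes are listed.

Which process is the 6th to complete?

Timeline: | T1 0-1 | T4 1-2 | T1 2-3 | T4 3-4 | T1 4-5 | T2 5-6 | T6 6-7 | T4 7-8 | T5 8-9 | T1 9-10 | T2 10-11 | T6 11-12 | T3 12-13 | T7 13-14 | T4 14-15 | T1 15-16 | T2 16-17 | T6 17-18 | T3 18-19 | T7 19-20 | T1 20-21 | T2 21-22 | T6 22-23 | T3 23-24 | T7 24-25 | T1 25-26 | T6 26-27 | T3 27-28 | T7 28-29 | T6 29-30 | T3 30-31 | T7 31-32 | T6 32-33 | T3 33-34 | T7 34-35 | T6 35-36 | T3 36-37 | T7 37-38 | T3 38-39 | T7 39-40 | T3 40-41 | T7 41-42 |
Completion: T1=26  T2=22  T3=41  T4=15  T5=9  T6=36  T7=42
Turnaround (C−A): T1=26  T2=18  T3=33  T4=15  T5=4  T6=32  T7=34
Finish order: T5 → T4 → T2 → T1 → T6 → T3 → T7

T3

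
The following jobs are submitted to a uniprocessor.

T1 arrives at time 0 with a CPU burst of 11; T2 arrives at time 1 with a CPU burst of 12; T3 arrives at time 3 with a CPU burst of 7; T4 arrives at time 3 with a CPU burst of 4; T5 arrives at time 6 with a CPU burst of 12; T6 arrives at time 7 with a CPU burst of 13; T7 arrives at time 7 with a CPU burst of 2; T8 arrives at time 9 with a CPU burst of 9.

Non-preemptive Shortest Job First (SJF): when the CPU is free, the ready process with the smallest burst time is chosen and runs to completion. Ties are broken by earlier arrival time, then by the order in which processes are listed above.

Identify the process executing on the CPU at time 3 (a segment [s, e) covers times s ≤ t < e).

T1

Schedule: | T1 0-11 | T7 11-13 | T4 13-17 | T3 17-24 | T8 24-33 | T2 33-45 | T5 45-57 | T6 57-70 |
Completion: T1=11  T2=45  T3=24  T4=17  T5=57  T6=70  T7=13  T8=33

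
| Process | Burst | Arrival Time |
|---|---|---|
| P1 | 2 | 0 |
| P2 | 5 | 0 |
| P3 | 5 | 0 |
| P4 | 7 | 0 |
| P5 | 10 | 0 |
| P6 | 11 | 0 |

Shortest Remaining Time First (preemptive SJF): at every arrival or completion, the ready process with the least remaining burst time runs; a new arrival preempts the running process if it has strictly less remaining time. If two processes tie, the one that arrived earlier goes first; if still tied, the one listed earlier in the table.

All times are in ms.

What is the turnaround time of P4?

19

Schedule: | P1 0-2 | P2 2-7 | P3 7-12 | P4 12-19 | P5 19-29 | P6 29-40 |
Completion: P1=2  P2=7  P3=12  P4=19  P5=29  P6=40
Turnaround(P4) = completion − arrival = 19 − 0 = 19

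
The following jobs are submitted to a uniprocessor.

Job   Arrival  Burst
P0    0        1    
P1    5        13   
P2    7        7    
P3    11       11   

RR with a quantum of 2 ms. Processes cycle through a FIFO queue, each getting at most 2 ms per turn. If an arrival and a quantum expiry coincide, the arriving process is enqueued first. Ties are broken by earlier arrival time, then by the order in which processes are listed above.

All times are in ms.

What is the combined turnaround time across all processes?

73

Gantt: | P0 0-1 | idle 1-5 | P1 5-7 | P2 7-9 | P1 9-11 | P2 11-13 | P3 13-15 | P1 15-17 | P2 17-19 | P3 19-21 | P1 21-23 | P2 23-24 | P3 24-26 | P1 26-28 | P3 28-30 | P1 30-32 | P3 32-34 | P1 34-35 | P3 35-36 |
Completion: P0=1  P1=35  P2=24  P3=36
Turnaround (C−A): P0=1  P1=30  P2=17  P3=25
Turnaround = completion − arrival: P0=1, P1=30, P2=17, P3=25
Total turnaround = 1 + 30 + 17 + 25 = 73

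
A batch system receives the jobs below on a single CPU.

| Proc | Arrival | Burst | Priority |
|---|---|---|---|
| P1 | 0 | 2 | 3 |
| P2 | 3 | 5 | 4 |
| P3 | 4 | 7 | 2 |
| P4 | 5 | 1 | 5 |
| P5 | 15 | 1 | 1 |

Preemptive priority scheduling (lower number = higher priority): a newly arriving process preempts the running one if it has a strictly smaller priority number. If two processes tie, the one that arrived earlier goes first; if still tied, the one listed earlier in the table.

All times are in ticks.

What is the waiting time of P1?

Schedule: | P1 0-2 | idle 2-3 | P2 3-4 | P3 4-11 | P2 11-15 | P5 15-16 | P4 16-17 |
Completion: P1=2  P2=15  P3=11  P4=17  P5=16
Turnaround (C−A): P1=2  P2=12  P3=7  P4=12  P5=1
Waiting(P1) = turnaround − burst = 2 − 2 = 0

0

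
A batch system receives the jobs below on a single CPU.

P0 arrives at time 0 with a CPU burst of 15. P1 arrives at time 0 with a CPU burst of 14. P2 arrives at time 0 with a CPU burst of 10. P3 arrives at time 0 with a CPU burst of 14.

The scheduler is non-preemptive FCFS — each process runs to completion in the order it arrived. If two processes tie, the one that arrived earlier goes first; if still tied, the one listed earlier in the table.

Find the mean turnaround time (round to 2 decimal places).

34.00

Timeline: | P0 0-15 | P1 15-29 | P2 29-39 | P3 39-53 |
Completion: P0=15  P1=29  P2=39  P3=53
Turnaround (C−A): P0=15  P1=29  P2=39  P3=53
Turnaround times: P0=15, P1=29, P2=39, P3=53
Average turnaround = (15+29+39+53) / 4 = 136/4 = 34.00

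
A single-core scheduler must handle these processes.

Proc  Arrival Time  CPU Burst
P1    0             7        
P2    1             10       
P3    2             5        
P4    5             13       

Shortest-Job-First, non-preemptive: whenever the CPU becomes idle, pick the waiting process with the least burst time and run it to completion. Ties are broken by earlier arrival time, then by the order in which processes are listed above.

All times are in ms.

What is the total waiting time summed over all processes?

Schedule: | P1 0-7 | P3 7-12 | P2 12-22 | P4 22-35 |
Completion: P1=7  P2=22  P3=12  P4=35
Turnaround (C−A): P1=7  P2=21  P3=10  P4=30
Waiting = turnaround − burst: P1=0, P2=11, P3=5, P4=17
Total waiting = 0 + 11 + 5 + 17 = 33

33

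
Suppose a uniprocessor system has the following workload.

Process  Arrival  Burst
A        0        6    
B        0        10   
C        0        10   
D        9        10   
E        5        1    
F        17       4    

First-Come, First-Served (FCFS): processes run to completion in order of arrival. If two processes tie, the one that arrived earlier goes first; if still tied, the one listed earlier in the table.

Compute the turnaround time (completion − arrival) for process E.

Gantt: | A 0-6 | B 6-16 | C 16-26 | E 26-27 | D 27-37 | F 37-41 |
Completion: A=6  B=16  C=26  D=37  E=27  F=41
Turnaround(E) = completion − arrival = 27 − 5 = 22

22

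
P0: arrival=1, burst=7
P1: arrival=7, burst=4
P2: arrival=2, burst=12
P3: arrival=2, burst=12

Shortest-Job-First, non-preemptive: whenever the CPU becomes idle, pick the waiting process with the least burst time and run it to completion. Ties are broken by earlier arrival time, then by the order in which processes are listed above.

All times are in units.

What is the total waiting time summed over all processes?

33

Schedule: | idle 0-1 | P0 1-8 | P1 8-12 | P2 12-24 | P3 24-36 |
Completion: P0=8  P1=12  P2=24  P3=36
Waiting = turnaround − burst: P0=0, P1=1, P2=10, P3=22
Total waiting = 0 + 1 + 10 + 22 = 33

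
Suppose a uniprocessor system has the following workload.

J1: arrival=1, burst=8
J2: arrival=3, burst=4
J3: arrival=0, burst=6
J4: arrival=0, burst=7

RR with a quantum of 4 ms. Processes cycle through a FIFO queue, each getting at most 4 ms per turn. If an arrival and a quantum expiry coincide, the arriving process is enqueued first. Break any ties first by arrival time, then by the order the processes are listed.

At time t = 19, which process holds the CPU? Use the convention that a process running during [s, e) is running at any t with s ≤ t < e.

J4

Gantt: | J3 0-4 | J4 4-8 | J1 8-12 | J2 12-16 | J3 16-18 | J4 18-21 | J1 21-25 |
Completion: J1=25  J2=16  J3=18  J4=21
Turnaround (C−A): J1=24  J2=13  J3=18  J4=21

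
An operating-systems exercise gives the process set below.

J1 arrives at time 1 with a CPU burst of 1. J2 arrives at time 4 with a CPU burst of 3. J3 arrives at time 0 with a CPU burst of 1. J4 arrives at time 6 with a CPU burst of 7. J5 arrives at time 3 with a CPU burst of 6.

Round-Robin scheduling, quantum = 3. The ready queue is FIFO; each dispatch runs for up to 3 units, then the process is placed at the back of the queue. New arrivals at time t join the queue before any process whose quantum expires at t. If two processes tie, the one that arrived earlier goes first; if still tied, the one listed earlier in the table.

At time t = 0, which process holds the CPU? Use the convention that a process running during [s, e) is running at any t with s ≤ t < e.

Timeline: | J3 0-1 | J1 1-2 | idle 2-3 | J5 3-6 | J2 6-9 | J4 9-12 | J5 12-15 | J4 15-19 |
Completion: J1=2  J2=9  J3=1  J4=19  J5=15

J3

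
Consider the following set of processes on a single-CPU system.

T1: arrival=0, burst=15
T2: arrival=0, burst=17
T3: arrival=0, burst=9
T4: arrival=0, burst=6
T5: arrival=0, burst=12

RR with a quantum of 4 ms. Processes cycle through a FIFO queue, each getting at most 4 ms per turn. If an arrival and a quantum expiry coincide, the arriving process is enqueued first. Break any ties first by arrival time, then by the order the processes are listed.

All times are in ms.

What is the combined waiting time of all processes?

186

Gantt: | T1 0-4 | T2 4-8 | T3 8-12 | T4 12-16 | T5 16-20 | T1 20-24 | T2 24-28 | T3 28-32 | T4 32-34 | T5 34-38 | T1 38-42 | T2 42-46 | T3 46-47 | T5 47-51 | T1 51-54 | T2 54-59 |
Completion: T1=54  T2=59  T3=47  T4=34  T5=51
Turnaround (C−A): T1=54  T2=59  T3=47  T4=34  T5=51
Waiting = turnaround − burst: T1=39, T2=42, T3=38, T4=28, T5=39
Total waiting = 39 + 42 + 38 + 28 + 39 = 186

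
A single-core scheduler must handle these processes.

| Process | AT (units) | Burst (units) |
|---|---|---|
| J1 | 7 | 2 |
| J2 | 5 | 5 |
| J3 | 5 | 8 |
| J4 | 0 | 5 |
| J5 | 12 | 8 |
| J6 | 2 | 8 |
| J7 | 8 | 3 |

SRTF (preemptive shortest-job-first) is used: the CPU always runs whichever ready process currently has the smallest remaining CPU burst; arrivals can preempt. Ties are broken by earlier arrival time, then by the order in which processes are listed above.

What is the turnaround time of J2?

Gantt: | J4 0-5 | J2 5-7 | J1 7-9 | J2 9-12 | J7 12-15 | J6 15-23 | J3 23-31 | J5 31-39 |
Completion: J1=9  J2=12  J3=31  J4=5  J5=39  J6=23  J7=15
Turnaround(J2) = completion − arrival = 12 − 5 = 7

7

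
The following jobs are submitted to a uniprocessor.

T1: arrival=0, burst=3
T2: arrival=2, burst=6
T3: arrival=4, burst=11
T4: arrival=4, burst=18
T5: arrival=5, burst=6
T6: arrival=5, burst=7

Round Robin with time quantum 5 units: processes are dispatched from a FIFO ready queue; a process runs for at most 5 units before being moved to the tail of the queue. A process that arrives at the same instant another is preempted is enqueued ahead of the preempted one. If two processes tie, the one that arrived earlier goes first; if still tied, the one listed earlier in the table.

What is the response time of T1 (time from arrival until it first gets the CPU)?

Schedule: | T1 0-3 | T2 3-8 | T3 8-13 | T4 13-18 | T5 18-23 | T6 23-28 | T2 28-29 | T3 29-34 | T4 34-39 | T5 39-40 | T6 40-42 | T3 42-43 | T4 43-51 |
Completion: T1=3  T2=29  T3=43  T4=51  T5=40  T6=42
Response(T1) = first start − arrival = 0 − 0 = 0

0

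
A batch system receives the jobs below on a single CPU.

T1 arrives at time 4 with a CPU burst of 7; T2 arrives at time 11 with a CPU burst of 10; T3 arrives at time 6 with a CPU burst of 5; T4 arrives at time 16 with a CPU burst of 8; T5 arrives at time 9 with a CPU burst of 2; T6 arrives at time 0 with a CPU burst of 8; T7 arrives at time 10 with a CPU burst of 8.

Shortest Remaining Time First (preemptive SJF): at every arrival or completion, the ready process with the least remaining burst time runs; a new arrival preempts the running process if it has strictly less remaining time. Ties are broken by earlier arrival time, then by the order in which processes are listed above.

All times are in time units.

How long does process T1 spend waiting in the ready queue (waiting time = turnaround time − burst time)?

11

Timeline: | T6 0-8 | T3 8-9 | T5 9-11 | T3 11-15 | T1 15-22 | T7 22-30 | T4 30-38 | T2 38-48 |
Completion: T1=22  T2=48  T3=15  T4=38  T5=11  T6=8  T7=30
Waiting(T1) = turnaround − burst = 18 − 7 = 11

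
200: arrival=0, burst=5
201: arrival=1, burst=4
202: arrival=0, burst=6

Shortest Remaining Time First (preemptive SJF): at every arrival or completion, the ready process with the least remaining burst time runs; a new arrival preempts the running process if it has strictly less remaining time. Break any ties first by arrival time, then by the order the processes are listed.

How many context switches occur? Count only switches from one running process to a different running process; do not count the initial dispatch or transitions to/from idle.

2

Schedule: | 200 0-5 | 201 5-9 | 202 9-15 |
Completion: 200=5  201=9  202=15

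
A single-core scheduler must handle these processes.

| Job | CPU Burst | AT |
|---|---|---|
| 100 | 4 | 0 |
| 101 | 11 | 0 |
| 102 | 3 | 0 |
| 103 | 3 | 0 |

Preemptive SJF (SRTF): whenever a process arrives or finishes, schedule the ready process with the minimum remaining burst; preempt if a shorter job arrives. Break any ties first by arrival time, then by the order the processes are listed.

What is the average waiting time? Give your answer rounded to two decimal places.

Schedule: | 102 0-3 | 103 3-6 | 100 6-10 | 101 10-21 |
Completion: 100=10  101=21  102=3  103=6
Waiting times: 100=6, 101=10, 102=0, 103=3
Average waiting = (6+10+0+3) / 4 = 19/4 = 4.75

4.75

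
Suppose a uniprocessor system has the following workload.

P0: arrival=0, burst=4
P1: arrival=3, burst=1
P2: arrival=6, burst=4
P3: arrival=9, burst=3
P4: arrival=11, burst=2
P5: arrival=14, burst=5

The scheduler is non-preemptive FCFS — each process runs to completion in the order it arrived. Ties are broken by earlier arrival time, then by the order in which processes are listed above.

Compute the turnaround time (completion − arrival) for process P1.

2

Schedule: | P0 0-4 | P1 4-5 | idle 5-6 | P2 6-10 | P3 10-13 | P4 13-15 | P5 15-20 |
Completion: P0=4  P1=5  P2=10  P3=13  P4=15  P5=20
Turnaround (C−A): P0=4  P1=2  P2=4  P3=4  P4=4  P5=6
Turnaround(P1) = completion − arrival = 5 − 3 = 2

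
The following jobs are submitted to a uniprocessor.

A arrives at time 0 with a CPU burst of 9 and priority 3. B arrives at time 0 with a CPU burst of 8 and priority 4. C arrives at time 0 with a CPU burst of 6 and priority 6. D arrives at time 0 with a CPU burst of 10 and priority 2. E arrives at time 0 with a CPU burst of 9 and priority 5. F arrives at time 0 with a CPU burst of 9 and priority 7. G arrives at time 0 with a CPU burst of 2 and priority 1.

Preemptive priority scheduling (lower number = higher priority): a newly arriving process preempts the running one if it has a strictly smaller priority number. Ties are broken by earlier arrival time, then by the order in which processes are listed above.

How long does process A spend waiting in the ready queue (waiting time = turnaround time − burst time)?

Timeline: | G 0-2 | D 2-12 | A 12-21 | B 21-29 | E 29-38 | C 38-44 | F 44-53 |
Completion: A=21  B=29  C=44  D=12  E=38  F=53  G=2
Turnaround (C−A): A=21  B=29  C=44  D=12  E=38  F=53  G=2
Waiting(A) = turnaround − burst = 21 − 9 = 12

12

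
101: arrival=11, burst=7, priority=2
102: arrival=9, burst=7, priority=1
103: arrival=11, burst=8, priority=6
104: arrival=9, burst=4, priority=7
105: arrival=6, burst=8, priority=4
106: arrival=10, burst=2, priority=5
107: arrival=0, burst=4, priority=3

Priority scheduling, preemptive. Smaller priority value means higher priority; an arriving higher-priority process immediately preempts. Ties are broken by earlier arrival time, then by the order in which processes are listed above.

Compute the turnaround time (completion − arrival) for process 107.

4

Timeline: | 107 0-4 | idle 4-6 | 105 6-9 | 102 9-16 | 101 16-23 | 105 23-28 | 106 28-30 | 103 30-38 | 104 38-42 |
Completion: 101=23  102=16  103=38  104=42  105=28  106=30  107=4
Turnaround (C−A): 101=12  102=7  103=27  104=33  105=22  106=20  107=4
Turnaround(107) = completion − arrival = 4 − 0 = 4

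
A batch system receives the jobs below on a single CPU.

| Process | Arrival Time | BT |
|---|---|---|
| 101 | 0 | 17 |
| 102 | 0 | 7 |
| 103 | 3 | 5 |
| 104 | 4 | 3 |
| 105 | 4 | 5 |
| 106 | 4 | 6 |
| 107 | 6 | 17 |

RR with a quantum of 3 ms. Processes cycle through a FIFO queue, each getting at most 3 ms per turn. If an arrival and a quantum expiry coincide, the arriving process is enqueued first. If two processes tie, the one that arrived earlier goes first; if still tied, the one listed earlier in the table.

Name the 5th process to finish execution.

Timeline: | 101 0-3 | 102 3-6 | 103 6-9 | 101 9-12 | 104 12-15 | 105 15-18 | 106 18-21 | 107 21-24 | 102 24-27 | 103 27-29 | 101 29-32 | 105 32-34 | 106 34-37 | 107 37-40 | 102 40-41 | 101 41-44 | 107 44-47 | 101 47-50 | 107 50-53 | 101 53-55 | 107 55-60 |
Completion: 101=55  102=41  103=29  104=15  105=34  106=37  107=60
Finish order: 104 → 103 → 105 → 106 → 102 → 101 → 107

102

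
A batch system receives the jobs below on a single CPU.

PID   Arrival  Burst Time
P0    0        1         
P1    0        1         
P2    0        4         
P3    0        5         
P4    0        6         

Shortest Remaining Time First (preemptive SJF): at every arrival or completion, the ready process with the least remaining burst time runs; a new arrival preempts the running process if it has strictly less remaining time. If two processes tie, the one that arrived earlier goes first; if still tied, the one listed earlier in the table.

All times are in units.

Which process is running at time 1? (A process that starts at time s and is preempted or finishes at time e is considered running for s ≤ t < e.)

P1

Gantt: | P0 0-1 | P1 1-2 | P2 2-6 | P3 6-11 | P4 11-17 |
Completion: P0=1  P1=2  P2=6  P3=11  P4=17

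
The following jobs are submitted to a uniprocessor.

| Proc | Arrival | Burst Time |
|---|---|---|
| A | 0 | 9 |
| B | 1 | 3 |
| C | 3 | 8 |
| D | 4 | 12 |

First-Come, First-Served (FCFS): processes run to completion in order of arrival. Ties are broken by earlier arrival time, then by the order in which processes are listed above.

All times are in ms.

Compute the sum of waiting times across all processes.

33

Schedule: | A 0-9 | B 9-12 | C 12-20 | D 20-32 |
Completion: A=9  B=12  C=20  D=32
Turnaround (C−A): A=9  B=11  C=17  D=28
Waiting = turnaround − burst: A=0, B=8, C=9, D=16
Total waiting = 0 + 8 + 9 + 16 = 33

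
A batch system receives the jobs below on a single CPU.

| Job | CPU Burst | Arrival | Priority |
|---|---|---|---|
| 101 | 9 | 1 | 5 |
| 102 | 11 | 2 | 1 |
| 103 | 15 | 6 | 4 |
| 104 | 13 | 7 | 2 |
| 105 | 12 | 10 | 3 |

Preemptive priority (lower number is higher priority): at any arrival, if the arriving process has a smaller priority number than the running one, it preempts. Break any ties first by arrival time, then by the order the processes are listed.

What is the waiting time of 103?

Timeline: | idle 0-1 | 101 1-2 | 102 2-13 | 104 13-26 | 105 26-38 | 103 38-53 | 101 53-61 |
Completion: 101=61  102=13  103=53  104=26  105=38
Turnaround (C−A): 101=60  102=11  103=47  104=19  105=28
Waiting(103) = turnaround − burst = 47 − 15 = 32

32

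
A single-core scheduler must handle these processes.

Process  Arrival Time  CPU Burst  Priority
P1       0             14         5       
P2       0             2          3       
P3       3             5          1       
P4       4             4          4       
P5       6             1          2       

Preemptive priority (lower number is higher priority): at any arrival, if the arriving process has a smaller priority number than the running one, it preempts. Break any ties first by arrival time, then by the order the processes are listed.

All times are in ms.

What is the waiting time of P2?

0

Gantt: | P2 0-2 | P1 2-3 | P3 3-8 | P5 8-9 | P4 9-13 | P1 13-26 |
Completion: P1=26  P2=2  P3=8  P4=13  P5=9
Waiting(P2) = turnaround − burst = 2 − 2 = 0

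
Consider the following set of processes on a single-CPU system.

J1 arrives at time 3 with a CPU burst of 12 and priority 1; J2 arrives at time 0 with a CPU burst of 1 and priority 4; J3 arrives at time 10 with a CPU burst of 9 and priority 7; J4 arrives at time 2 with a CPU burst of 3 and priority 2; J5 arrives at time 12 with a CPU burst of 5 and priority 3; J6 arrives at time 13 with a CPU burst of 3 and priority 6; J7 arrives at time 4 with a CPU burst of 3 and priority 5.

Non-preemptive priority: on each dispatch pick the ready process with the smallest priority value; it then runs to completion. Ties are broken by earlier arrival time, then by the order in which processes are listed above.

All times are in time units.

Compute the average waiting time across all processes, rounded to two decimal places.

Gantt: | J2 0-1 | idle 1-2 | J4 2-5 | J1 5-17 | J5 17-22 | J7 22-25 | J6 25-28 | J3 28-37 |
Completion: J1=17  J2=1  J3=37  J4=5  J5=22  J6=28  J7=25
Turnaround (C−A): J1=14  J2=1  J3=27  J4=3  J5=10  J6=15  J7=21
Waiting times: J1=2, J2=0, J3=18, J4=0, J5=5, J6=12, J7=18
Average waiting = (2+0+18+0+5+12+18) / 7 = 55/7 = 7.86

7.86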